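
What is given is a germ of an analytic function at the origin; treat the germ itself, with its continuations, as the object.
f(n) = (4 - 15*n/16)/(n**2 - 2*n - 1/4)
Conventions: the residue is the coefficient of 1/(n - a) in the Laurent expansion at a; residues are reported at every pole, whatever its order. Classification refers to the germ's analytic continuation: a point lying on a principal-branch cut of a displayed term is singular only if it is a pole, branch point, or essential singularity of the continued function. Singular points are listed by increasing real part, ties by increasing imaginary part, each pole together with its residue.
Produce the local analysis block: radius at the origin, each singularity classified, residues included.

Denominator factor (n**2 - 2*n - 1/4): discriminant 5, real irrational roots 1 + (1/2)*sqrt(5) and 1 - (1/2)*sqrt(5); poles of order 1, moduli 1 + (1/2)*sqrt(5) and -1 + (1/2)*sqrt(5).
The radius of convergence is the smallest modulus among the singular points: -1 + (1/2)*sqrt(5).
The factor n**2 - 2*n - 1/4 splits as (n - a)(n - a') with a = 1 - (1/2)*sqrt(5), a' = 1 + (1/2)*sqrt(5). At the order-1 pole a set g(n) = (n - a)*f(n) = [4 - 15*n/16] / (n - a').
Simple pole: residue = g(a) at a = 1 - (1/2)*sqrt(5), which is -15/32 - (49/80)*sqrt(5).
The factor n**2 - 2*n - 1/4 splits as (n - a)(n - a') with a = 1 + (1/2)*sqrt(5), a' = 1 - (1/2)*sqrt(5). At the order-1 pole a set g(n) = (n - a)*f(n) = [4 - 15*n/16] / (n - a').
Simple pole: residue = g(a) at a = 1 + (1/2)*sqrt(5), which is -15/32 + (49/80)*sqrt(5).
List the singular points by increasing real part (a conjugate pair: the negative imaginary part first).

Radius of convergence at 0: -1 + (1/2)*sqrt(5).
At 1 - (1/2)*sqrt(5): a pole of order 1; residue -15/32 - (49/80)*sqrt(5).
At 1 + (1/2)*sqrt(5): a pole of order 1; residue -15/32 + (49/80)*sqrt(5).


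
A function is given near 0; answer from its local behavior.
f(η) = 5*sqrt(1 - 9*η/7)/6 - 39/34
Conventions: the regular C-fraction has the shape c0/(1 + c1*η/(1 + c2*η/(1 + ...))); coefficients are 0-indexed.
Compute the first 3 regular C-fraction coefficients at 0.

Taylor coefficients (expand at 0): a_0 = -16/51, a_1 = -15/28, a_2 = -135/784.
c0 = a_0 = -16/51. Peel one level at a time: if S = 1 + c*η/S' with S'(0) = 1, then c is the η-coefficient of S and S' = c*η/(S - 1).
S_1 = c0/f = 1 + (-765/448)*η + (475065/200704)*η^2 + ...; c1 = -765/448.
S_2 = c1*η/(S_1 - 1) = 1 + (621/448)*η + ...; c2 = 621/448.

The regular C-fraction coefficients are [-16/51, -765/448, 621/448].


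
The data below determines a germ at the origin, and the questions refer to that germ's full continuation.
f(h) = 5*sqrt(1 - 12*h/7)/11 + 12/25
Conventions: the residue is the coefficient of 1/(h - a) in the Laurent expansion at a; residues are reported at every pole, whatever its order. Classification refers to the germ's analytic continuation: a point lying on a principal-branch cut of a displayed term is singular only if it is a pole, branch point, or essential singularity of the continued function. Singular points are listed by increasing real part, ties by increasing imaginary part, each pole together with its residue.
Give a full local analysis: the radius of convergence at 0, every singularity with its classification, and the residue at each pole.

Radius of convergence at 0: 7/12.
At 7/12: an algebraic (square-root) branch point.

Branch term (5/11)*sqrt(1 - h/(7/12)): its argument vanishes at h = 7/12, a square-root branch point, modulus 7/12.
The radius of convergence is the smallest modulus among the singular points: 7/12.


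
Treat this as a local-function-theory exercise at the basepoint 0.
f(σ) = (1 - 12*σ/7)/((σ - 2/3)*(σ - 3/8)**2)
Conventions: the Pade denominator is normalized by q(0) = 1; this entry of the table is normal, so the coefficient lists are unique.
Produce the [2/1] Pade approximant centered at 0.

The Pade approximant has numerator coefficients [-32/3, -5525120/315441, -20897792/946323]; denominator coefficients [1, -104455/30042].

Taylor coefficients needed (expand at 0): a_0 = -32/3, a_1 = -3440/63, a_2 = -13352/63, a_3 = -417820/567.
Write the denominator as Q(σ) = 1 + q1*σ. Requiring Q*f - P = O(σ^4) with deg P <= 2 kills the coefficients of σ^3..σ^3 in Q*f:
  σ^3: a_3 + q1*a_2 = 0, i.e. -417820/567 + (-13352/63)*q1 = 0.
Solving this linear system: q1 = -104455/30042.
The numerator is Q*f truncated at degree 2: P0 = a_0 = -32/3; P1 = a_1 + q1*a_0 = -5525120/315441; P2 = a_2 + q1*a_1 = -20897792/946323.


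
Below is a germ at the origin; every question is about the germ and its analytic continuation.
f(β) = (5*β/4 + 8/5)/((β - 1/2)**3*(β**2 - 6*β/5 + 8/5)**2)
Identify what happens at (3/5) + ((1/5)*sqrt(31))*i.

The denominator factor β**2 - 6*β/5 + 8/5 vanishes at (3/5) + ((1/5)*sqrt(31))*i and appears to the power 2; the numerator there equals (47/20) + ((1/4)*sqrt(31))*i, nonzero, and no other factor vanishes.
Hence a pole whose order is the multiplicity, 2.

The point is a pole of order 2.


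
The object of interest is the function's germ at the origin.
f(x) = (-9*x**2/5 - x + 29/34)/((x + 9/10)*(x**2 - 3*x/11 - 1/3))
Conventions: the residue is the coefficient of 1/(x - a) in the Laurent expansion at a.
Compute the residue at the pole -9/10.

At the order-1 pole -9/10 set g(x) = (x - (-9/10))*f(x) = (-9*x**2/5 - x + 29/34)/(x**2 - 3*x/11 - 1/3).
Simple pole: residue = g(a) at a = -9/10, which is 82731/202555.

The residue is 82731/202555.


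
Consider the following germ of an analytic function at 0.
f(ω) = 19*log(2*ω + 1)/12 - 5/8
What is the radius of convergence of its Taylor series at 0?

Branch term (19/12)*log(1 - ω/(-1/2)): its argument vanishes at ω = -1/2, a logarithmic branch point, modulus 1/2.
The radius of convergence is the smallest modulus among the singular points: 1/2.

The radius of convergence is 1/2.


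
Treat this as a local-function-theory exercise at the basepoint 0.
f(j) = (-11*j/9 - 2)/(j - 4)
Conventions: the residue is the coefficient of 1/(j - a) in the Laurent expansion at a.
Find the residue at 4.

At the order-1 pole 4 set g(j) = (j - (4))*f(j) = -11*j/9 - 2.
Simple pole: residue = g(a) at a = 4, which is -62/9.

The residue is -62/9.


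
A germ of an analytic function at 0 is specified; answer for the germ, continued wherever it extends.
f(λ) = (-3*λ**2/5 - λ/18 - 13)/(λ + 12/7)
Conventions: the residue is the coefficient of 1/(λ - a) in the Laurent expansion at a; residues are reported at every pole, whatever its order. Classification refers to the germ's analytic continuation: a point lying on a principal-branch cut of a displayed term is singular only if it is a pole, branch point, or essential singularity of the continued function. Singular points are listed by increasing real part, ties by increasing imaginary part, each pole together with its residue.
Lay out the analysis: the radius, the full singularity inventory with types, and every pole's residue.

Denominator factor (λ + 12/7): pole of order 1 at -12/7, modulus 12/7.
The radius of convergence is the smallest modulus among the singular points: 12/7.
At the order-1 pole -12/7 set g(λ) = (λ - (-12/7))*f(λ) = -3*λ**2/5 - λ/18 - 13.
Simple pole: residue = g(a) at a = -12/7, which is -10781/735.

Radius of convergence at 0: 12/7.
At -12/7: a pole of order 1; residue -10781/735.


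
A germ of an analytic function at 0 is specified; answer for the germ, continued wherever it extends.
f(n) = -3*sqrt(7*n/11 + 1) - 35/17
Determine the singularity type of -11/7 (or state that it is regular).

The point is an algebraic (square-root) branch point.

The term (-3)*sqrt(1 - n/(-11/7)) has argument 1 - -11/7/(-11/7) = 0 at -11/7: a square-root (algebraic, two-sheeted) branch point; the remaining terms are analytic or single-valued there.


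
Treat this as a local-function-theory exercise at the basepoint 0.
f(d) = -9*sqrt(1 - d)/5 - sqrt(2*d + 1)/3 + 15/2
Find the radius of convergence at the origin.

Branch term (-9/5)*sqrt(1 - d/(1)): its argument vanishes at d = 1, a square-root branch point, modulus 1.
Branch term (-1/3)*sqrt(1 - d/(-1/2)): its argument vanishes at d = -1/2, a square-root branch point, modulus 1/2.
The radius of convergence is the smallest modulus among the singular points: 1/2.

The radius of convergence is 1/2.


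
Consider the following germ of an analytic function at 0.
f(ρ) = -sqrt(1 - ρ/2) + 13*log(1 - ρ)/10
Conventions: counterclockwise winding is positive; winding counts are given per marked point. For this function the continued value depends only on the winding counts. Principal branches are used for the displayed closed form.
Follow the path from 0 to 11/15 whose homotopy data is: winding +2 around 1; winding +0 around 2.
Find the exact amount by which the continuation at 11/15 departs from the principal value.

Continued minus principal equals (26/5)*pi*i.

The rational part is single-valued and drops out of the difference; each branch term changes only by its own monodromy.
(-1)*sqrt(1 - ρ/(2)): winding +0 is even, the square root returns to the same sheet, contribution 0.
(13/10)*log(1 - ρ/(1)): each positive loop around 1 adds 2*pi*i to the log, so winding +2 contributes (13/10)*(2)*2*pi*i = (26/5)*pi*i.
Summing the contributions at ρ = 11/15 gives (26/5)*pi*i.


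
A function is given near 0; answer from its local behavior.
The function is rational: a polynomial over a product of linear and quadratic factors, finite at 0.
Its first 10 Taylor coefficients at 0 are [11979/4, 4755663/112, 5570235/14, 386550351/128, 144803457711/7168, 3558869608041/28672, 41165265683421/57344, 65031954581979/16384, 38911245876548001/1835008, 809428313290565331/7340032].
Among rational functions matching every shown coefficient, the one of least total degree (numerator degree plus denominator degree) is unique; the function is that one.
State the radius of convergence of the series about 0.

No rational of total degree below 8 reproduces all 10 coefficients; solving the [1/7] Pade equations on them gives f(ω) = (2*ω/7 - 4)/((ω - 4/11)**3*(ω**2 + ω/2 - 1/6)**2), whose expansion matches every shown term.
Denominator factor (ω - 4/11)^3: pole of order 3 at 4/11, modulus 4/11.
Denominator factor (ω**2 + ω/2 - 1/6)^2: discriminant 11/12, real irrational roots -1/4 + (1/12)*sqrt(33) and -1/4 - (1/12)*sqrt(33); poles of order 2, moduli -1/4 + (1/12)*sqrt(33) and 1/4 + (1/12)*sqrt(33).
The radius of convergence is the smallest modulus among the singular points: -1/4 + (1/12)*sqrt(33).

The radius of convergence is -1/4 + (1/12)*sqrt(33).


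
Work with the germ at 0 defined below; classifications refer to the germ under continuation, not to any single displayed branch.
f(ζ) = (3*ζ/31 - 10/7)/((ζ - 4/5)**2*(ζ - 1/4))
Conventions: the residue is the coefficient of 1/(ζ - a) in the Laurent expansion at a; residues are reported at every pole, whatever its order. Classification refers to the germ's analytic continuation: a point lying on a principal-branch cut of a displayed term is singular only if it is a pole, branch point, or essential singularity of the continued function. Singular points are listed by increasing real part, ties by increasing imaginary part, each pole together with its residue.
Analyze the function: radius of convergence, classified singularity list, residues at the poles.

Radius of convergence at 0: 1/4.
At 1/4: a pole of order 1; residue -121900/26257.
At 4/5: a pole of order 2; residue 121900/26257.

Denominator factor (ζ - 4/5)^2: pole of order 2 at 4/5, modulus 4/5.
Denominator factor (ζ - 1/4): pole of order 1 at 1/4, modulus 1/4.
The radius of convergence is the smallest modulus among the singular points: 1/4.
At the order-1 pole 1/4 set g(ζ) = (ζ - (1/4))*f(ζ) = (3*ζ/31 - 10/7)/(ζ - 4/5)**2.
Simple pole: residue = g(a) at a = 1/4, which is -121900/26257.
At the order-2 pole 4/5 set g(ζ) = (ζ - (4/5))^2*f(ζ) = (3*ζ/31 - 10/7)/(ζ - 1/4).
Order-2 pole: residue = g'(a); g'(4/5) = 121900/26257, so the residue is 121900/26257.
List the singular points by increasing real part (a conjugate pair: the negative imaginary part first).


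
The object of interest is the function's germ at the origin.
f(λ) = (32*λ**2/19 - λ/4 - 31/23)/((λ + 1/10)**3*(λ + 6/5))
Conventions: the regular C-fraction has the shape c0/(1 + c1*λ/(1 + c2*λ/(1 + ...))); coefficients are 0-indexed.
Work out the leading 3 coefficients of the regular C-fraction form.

Taylor coefficients (expand at 0): a_0 = -77500/69, a_1 = 7125625/207, a_2 = -16399326875/23598.
c0 = a_0 = -77500/69. Peel one level at a time: if S = 1 + c*λ/S' with S'(0) = 1, then c is the λ-coefficient of S and S' = c*λ/(S - 1).
S_1 = c0/f = 1 + (11401/372)*λ + (280953331/876432)*λ^2 + ...; c1 = 11401/372.
S_2 = c1*λ/(S_1 - 1) = 1 + (-280953331/26860756)*λ + ...; c2 = -280953331/26860756.

The regular C-fraction coefficients are [-77500/69, 11401/372, -280953331/26860756].


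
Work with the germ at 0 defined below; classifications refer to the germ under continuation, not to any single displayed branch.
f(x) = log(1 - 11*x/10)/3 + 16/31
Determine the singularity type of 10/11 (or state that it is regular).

The point is a logarithmic branch point.

The term (1/3)*log(1 - x/(10/11)) has argument 1 - 10/11/(10/11) = 0 at 10/11: a logarithmic (infinitely-sheeted) branch point; the remaining terms are analytic or single-valued there.


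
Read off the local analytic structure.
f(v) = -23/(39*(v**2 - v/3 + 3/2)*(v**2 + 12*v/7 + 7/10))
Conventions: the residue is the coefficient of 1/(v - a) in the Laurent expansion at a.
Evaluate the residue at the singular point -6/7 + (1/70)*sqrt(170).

The factor v**2 + 12*v/7 + 7/10 splits as (v - a)(v - a') with a = -6/7 + (1/70)*sqrt(170), a' = -6/7 - (1/70)*sqrt(170). At the order-1 pole a set g(v) = (v - a)*f(v) = [-23/(39*(v**2 - v/3 + 3/2))] / (v - a').
Simple pole: residue = g(a) at a = -6/7 + (1/70)*sqrt(170), which is -173075/1829711 - (1511790/31105087)*sqrt(170).

The residue is -173075/1829711 - (1511790/31105087)*sqrt(170).


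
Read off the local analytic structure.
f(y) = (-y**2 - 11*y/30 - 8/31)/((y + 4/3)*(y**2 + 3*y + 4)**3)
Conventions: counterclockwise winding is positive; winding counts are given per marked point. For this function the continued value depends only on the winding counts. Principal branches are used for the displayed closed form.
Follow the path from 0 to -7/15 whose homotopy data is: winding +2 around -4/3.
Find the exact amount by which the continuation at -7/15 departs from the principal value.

Continued minus principal equals 0.

The function is rational, hence single-valued: continuing it around any pole returns the same value, so the difference is 0.


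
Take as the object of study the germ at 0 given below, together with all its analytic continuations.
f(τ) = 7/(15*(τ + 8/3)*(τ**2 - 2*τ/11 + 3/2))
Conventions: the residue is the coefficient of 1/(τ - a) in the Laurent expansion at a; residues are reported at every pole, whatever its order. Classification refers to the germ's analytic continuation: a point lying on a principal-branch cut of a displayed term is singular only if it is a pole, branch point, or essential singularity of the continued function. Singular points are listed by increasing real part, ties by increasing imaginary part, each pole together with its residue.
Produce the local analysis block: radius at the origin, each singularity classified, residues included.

Denominator factor (τ + 8/3): pole of order 1 at -8/3, modulus 8/3.
Denominator factor (τ**2 - 2*τ/11 + 3/2): discriminant -722/121, complex-conjugate roots (1/11) + ((19/22)*sqrt(2))*i and (1/11) - ((19/22)*sqrt(2))*i; poles of order 1, moduli (1/2)*sqrt(6) and (1/2)*sqrt(6).
The radius of convergence is the smallest modulus among the singular points: (1/2)*sqrt(6).
At the order-1 pole -8/3 set g(τ) = (τ - (-8/3))*f(τ) = 7/(15*(τ**2 - 2*τ/11 + 3/2)).
Simple pole: residue = g(a) at a = -8/3, which is 462/9005.
The factor τ**2 - 2*τ/11 + 3/2 splits as (τ - a)(τ - a') with a = (1/11) - ((19/22)*sqrt(2))*i, a' = (1/11) + ((19/22)*sqrt(2))*i. At the order-1 pole a set g(τ) = (τ - a)*f(τ) = [7/(15*(τ + 8/3))] / (τ - a').
Simple pole: residue = g(a) at a = (1/11) - ((19/22)*sqrt(2))*i, which is (-231/9005) + ((7007/171095)*sqrt(2))*i.
The factor τ**2 - 2*τ/11 + 3/2 splits as (τ - a)(τ - a') with a = (1/11) + ((19/22)*sqrt(2))*i, a' = (1/11) - ((19/22)*sqrt(2))*i. At the order-1 pole a set g(τ) = (τ - a)*f(τ) = [7/(15*(τ + 8/3))] / (τ - a').
Simple pole: residue = g(a) at a = (1/11) + ((19/22)*sqrt(2))*i, which is (-231/9005) - ((7007/171095)*sqrt(2))*i.
List the singular points by increasing real part (a conjugate pair: the negative imaginary part first).

Radius of convergence at 0: (1/2)*sqrt(6).
At -8/3: a pole of order 1; residue 462/9005.
At (1/11) - ((19/22)*sqrt(2))*i: a pole of order 1; residue (-231/9005) + ((7007/171095)*sqrt(2))*i.
At (1/11) + ((19/22)*sqrt(2))*i: a pole of order 1; residue (-231/9005) - ((7007/171095)*sqrt(2))*i.


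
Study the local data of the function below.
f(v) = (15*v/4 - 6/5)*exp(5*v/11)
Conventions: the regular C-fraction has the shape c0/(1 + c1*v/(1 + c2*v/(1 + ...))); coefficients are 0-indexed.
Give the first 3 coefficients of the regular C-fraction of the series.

Taylor coefficients (expand at 0): a_0 = -6/5, a_1 = 141/44, a_2 = 765/484.
c0 = a_0 = -6/5. Peel one level at a time: if S = 1 + c*v/S' with S'(0) = 1, then c is the v-coefficient of S and S' = c*v/(S - 1).
S_1 = c0/f = 1 + (235/88)*v + (65425/7744)*v^2 + ...; c1 = 235/88.
S_2 = c1*v/(S_1 - 1) = 1 + (-13085/4136)*v + ...; c2 = -13085/4136.

The regular C-fraction coefficients are [-6/5, 235/88, -13085/4136].


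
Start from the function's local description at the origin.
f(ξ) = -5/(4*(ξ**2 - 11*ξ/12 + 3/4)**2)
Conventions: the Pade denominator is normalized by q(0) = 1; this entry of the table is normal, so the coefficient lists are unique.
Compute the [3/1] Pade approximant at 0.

Taylor coefficients needed (expand at 0): a_0 = -20/9, a_1 = -440/81, a_2 = -980/243, a_3 = 36080/6561, a_4 = 972380/59049.
Write the denominator as Q(ξ) = 1 + q1*ξ. Requiring Q*f - P = O(ξ^5) with deg P <= 3 kills the coefficients of ξ^4..ξ^4 in Q*f:
  ξ^4: a_4 + q1*a_3 = 0, i.e. 972380/59049 + (36080/6561)*q1 = 0.
Solving this linear system: q1 = -48619/16236.
The numerator is Q*f truncated at degree 3: P0 = a_0 = -20/9; P1 = a_1 + q1*a_0 = 14885/12177; P2 = a_2 + q1*a_1 = 365650/29889; P3 = a_3 + q1*a_2 = 52007045/2959011.

The Pade approximant has numerator coefficients [-20/9, 14885/12177, 365650/29889, 52007045/2959011]; denominator coefficients [1, -48619/16236].


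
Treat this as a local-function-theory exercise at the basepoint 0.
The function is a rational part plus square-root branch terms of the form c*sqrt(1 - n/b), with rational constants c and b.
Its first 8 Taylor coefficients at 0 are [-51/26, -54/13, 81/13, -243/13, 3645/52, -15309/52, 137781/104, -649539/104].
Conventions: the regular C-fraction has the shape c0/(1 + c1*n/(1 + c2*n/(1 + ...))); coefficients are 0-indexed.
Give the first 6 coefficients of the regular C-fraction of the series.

Taylor coefficients (read off): a_0 = -51/26, a_1 = -54/13, a_2 = 81/13, a_3 = -243/13, a_4 = 3645/52, a_5 = -15309/52.
c0 = a_0 = -51/26. Peel one level at a time: if S = 1 + c*n/S' with S'(0) = 1, then c is the n-coefficient of S and S' = c*n/(S - 1).
S_1 = c0/f = 1 + (-36/17)*n + (2214/289)*n^2 + ...; c1 = -36/17.
S_2 = c1*n/(S_1 - 1) = 1 + (123/34)*n + (-9/4)*n^2 + ...; c2 = 123/34.
S_3 = c2*n/(S_2 - 1) = 1 + (51/82)*n + (-9945/6724)*n^2 + ...; c3 = 51/82.
S_4 = c3*n/(S_3 - 1) = 1 + (195/82)*n + (-9/4)*n^2 + ...; c4 = 195/82.
S_5 = c4*n/(S_4 - 1) = 1 + (123/130)*n + ...; c5 = 123/130.

The regular C-fraction coefficients are [-51/26, -36/17, 123/34, 51/82, 195/82, 123/130].


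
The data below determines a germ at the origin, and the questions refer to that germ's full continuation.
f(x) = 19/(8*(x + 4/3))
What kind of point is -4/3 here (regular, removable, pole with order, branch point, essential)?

The denominator factor x + 4/3 vanishes at -4/3 and appears to the power 1; the numerator there equals 19/8, nonzero, and no other factor vanishes.
Hence a pole whose order is the multiplicity, 1.

The point is a pole of order 1.


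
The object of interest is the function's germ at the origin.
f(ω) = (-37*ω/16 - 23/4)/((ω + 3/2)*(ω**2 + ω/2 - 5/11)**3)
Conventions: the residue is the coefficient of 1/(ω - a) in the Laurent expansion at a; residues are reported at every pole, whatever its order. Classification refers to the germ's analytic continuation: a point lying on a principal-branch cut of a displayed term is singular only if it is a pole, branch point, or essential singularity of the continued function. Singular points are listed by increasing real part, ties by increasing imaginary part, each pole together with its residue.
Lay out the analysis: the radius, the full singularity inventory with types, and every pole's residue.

Radius of convergence at 0: -1/4 + (1/44)*sqrt(1001).
At -3/2: a pole of order 1; residue -97163/48668.
At -1/4 - (1/44)*sqrt(1001): a pole of order 3; residue 97163/97336 + (11352977339/73349586856)*sqrt(1001).
At -1/4 + (1/44)*sqrt(1001): a pole of order 3; residue 97163/97336 - (11352977339/73349586856)*sqrt(1001).

Denominator factor (ω + 3/2): pole of order 1 at -3/2, modulus 3/2.
Denominator factor (ω**2 + ω/2 - 5/11)^3: discriminant 91/44, real irrational roots -1/4 + (1/44)*sqrt(1001) and -1/4 - (1/44)*sqrt(1001); poles of order 3, moduli -1/4 + (1/44)*sqrt(1001) and 1/4 + (1/44)*sqrt(1001).
The radius of convergence is the smallest modulus among the singular points: -1/4 + (1/44)*sqrt(1001).
At the order-1 pole -3/2 set g(ω) = (ω - (-3/2))*f(ω) = (-37*ω/16 - 23/4)/(ω**2 + ω/2 - 5/11)**3.
Simple pole: residue = g(a) at a = -3/2, which is -97163/48668.
The factor ω**2 + ω/2 - 5/11 splits as (ω - a)(ω - a') with a = -1/4 - (1/44)*sqrt(1001), a' = -1/4 + (1/44)*sqrt(1001). At the order-3 pole a set g(ω) = (ω - a)^3*f(ω) = [(-37*ω/16 - 23/4)/(ω + 3/2)] / (ω - a')^3.
Order-3 pole: residue = g''(a)/2; g''(-1/4 - (1/44)*sqrt(1001)) = 97163/48668 + (11352977339/36674793428)*sqrt(1001), so the residue is 97163/97336 + (11352977339/73349586856)*sqrt(1001).
The factor ω**2 + ω/2 - 5/11 splits as (ω - a)(ω - a') with a = -1/4 + (1/44)*sqrt(1001), a' = -1/4 - (1/44)*sqrt(1001). At the order-3 pole a set g(ω) = (ω - a)^3*f(ω) = [(-37*ω/16 - 23/4)/(ω + 3/2)] / (ω - a')^3.
Order-3 pole: residue = g''(a)/2; g''(-1/4 + (1/44)*sqrt(1001)) = 97163/48668 - (11352977339/36674793428)*sqrt(1001), so the residue is 97163/97336 - (11352977339/73349586856)*sqrt(1001).
List the singular points by increasing real part (a conjugate pair: the negative imaginary part first).


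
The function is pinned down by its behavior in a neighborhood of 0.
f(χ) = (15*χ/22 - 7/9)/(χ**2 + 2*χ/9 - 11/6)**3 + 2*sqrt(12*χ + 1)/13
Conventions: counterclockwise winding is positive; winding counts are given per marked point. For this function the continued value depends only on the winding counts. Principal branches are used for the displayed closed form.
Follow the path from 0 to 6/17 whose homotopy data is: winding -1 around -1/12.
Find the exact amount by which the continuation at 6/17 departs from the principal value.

Continued minus principal equals -(4/221)*sqrt(1513).

The rational part is single-valued and drops out of the difference; each branch term changes only by its own monodromy.
(2/13)*sqrt(1 - χ/(-1/12)): winding -1 is odd, the square root flips sign, contributing -2*(2/13)*sqrt(1 - (6/17)/(-1/12)) = -2*(2/13)*sqrt(89/17) = -(4/221)*sqrt(1513).
Summing the contributions at χ = 6/17 gives -(4/221)*sqrt(1513).


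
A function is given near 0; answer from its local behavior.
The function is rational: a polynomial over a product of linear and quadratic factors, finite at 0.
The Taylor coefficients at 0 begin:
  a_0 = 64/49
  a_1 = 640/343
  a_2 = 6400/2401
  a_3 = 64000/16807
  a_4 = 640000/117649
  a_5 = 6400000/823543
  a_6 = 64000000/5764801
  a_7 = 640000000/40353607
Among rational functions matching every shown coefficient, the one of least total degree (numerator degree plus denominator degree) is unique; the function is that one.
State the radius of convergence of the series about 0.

The radius of convergence is 7/10.

No rational of total degree below 1 reproduces all 8 coefficients; solving the [0/1] Pade equations on them gives f(ρ) = -32/(35*(ρ - 7/10)), whose expansion matches every shown term.
Denominator factor (ρ - 7/10): pole of order 1 at 7/10, modulus 7/10.
The radius of convergence is the smallest modulus among the singular points: 7/10.


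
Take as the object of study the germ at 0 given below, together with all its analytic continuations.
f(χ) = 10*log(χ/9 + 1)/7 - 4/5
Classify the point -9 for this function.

The term (10/7)*log(1 - χ/(-9)) has argument 1 - -9/(-9) = 0 at -9: a logarithmic (infinitely-sheeted) branch point; the remaining terms are analytic or single-valued there.

The point is a logarithmic branch point.


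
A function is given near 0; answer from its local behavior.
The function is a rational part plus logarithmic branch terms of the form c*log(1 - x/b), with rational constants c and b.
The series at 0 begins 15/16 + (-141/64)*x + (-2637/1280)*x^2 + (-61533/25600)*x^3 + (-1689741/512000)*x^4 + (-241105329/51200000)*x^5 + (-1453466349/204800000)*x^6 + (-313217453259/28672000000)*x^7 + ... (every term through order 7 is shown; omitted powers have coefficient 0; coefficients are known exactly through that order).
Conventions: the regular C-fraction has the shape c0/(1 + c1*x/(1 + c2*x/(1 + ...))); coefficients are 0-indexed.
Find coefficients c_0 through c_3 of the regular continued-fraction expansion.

The regular C-fraction coefficients are [15/16, 47/20, -772/235, -11961/181420].

Taylor coefficients (read off): a_0 = 15/16, a_1 = -141/64, a_2 = -2637/1280, a_3 = -61533/25600.
c0 = a_0 = 15/16. Peel one level at a time: if S = 1 + c*x/S' with S'(0) = 1, then c is the x-coefficient of S and S' = c*x/(S - 1).
S_1 = c0/f = 1 + (47/20)*x + (193/25)*x^2 + ...; c1 = 47/20.
S_2 = c1*x/(S_1 - 1) = 1 + (-772/235)*x + (-11961/55225)*x^2 + ...; c2 = -772/235.
S_3 = c2*x/(S_2 - 1) = 1 + (-11961/181420)*x + ...; c3 = -11961/181420.


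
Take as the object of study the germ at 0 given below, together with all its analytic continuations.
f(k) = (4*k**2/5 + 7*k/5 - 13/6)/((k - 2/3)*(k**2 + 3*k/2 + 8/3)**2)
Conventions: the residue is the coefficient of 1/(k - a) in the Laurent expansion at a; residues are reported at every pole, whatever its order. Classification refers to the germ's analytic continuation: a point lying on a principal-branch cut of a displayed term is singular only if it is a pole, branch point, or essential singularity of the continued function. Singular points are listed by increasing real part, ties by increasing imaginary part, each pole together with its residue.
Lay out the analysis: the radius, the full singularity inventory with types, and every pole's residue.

Radius of convergence at 0: 2/3.
At (-3/4) - ((1/12)*sqrt(303))*i: a pole of order 2; residue (711/27380) + ((2556777/279303380)*sqrt(303))*i.
At (-3/4) + ((1/12)*sqrt(303))*i: a pole of order 2; residue (711/27380) - ((2556777/279303380)*sqrt(303))*i.
At 2/3: a pole of order 1; residue -711/13690.

Denominator factor (k - 2/3): pole of order 1 at 2/3, modulus 2/3.
Denominator factor (k**2 + 3*k/2 + 8/3)^2: discriminant -101/12, complex-conjugate roots (-3/4) + ((1/12)*sqrt(303))*i and (-3/4) - ((1/12)*sqrt(303))*i; poles of order 2, moduli (2/3)*sqrt(6) and (2/3)*sqrt(6).
The radius of convergence is the smallest modulus among the singular points: 2/3.
The factor k**2 + 3*k/2 + 8/3 splits as (k - a)(k - a') with a = (-3/4) - ((1/12)*sqrt(303))*i, a' = (-3/4) + ((1/12)*sqrt(303))*i. At the order-2 pole a set g(k) = (k - a)^2*f(k) = [(4*k**2/5 + 7*k/5 - 13/6)/(k - 2/3)] / (k - a')^2.
Order-2 pole: residue = g'(a); g'((-3/4) - ((1/12)*sqrt(303))*i) = (711/27380) + ((2556777/279303380)*sqrt(303))*i, so the residue is (711/27380) + ((2556777/279303380)*sqrt(303))*i.
The factor k**2 + 3*k/2 + 8/3 splits as (k - a)(k - a') with a = (-3/4) + ((1/12)*sqrt(303))*i, a' = (-3/4) - ((1/12)*sqrt(303))*i. At the order-2 pole a set g(k) = (k - a)^2*f(k) = [(4*k**2/5 + 7*k/5 - 13/6)/(k - 2/3)] / (k - a')^2.
Order-2 pole: residue = g'(a); g'((-3/4) + ((1/12)*sqrt(303))*i) = (711/27380) - ((2556777/279303380)*sqrt(303))*i, so the residue is (711/27380) - ((2556777/279303380)*sqrt(303))*i.
At the order-1 pole 2/3 set g(k) = (k - (2/3))*f(k) = (4*k**2/5 + 7*k/5 - 13/6)/(k**2 + 3*k/2 + 8/3)**2.
Simple pole: residue = g(a) at a = 2/3, which is -711/13690.
List the singular points by increasing real part (a conjugate pair: the negative imaginary part first).


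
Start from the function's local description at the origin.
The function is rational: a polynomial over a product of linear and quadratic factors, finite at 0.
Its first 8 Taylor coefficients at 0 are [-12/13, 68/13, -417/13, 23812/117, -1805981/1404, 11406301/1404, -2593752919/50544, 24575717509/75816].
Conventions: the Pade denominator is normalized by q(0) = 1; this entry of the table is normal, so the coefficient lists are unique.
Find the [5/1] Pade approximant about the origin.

Taylor coefficients needed (read off): a_0 = -12/13, a_1 = 68/13, a_2 = -417/13, a_3 = 23812/117, a_4 = -1805981/1404, a_5 = 11406301/1404, a_6 = -2593752919/50544.
Write the denominator as Q(δ) = 1 + q1*δ. Requiring Q*f - P = O(δ^7) with deg P <= 5 kills the coefficients of δ^6..δ^6 in Q*f:
  δ^6: a_6 + q1*a_5 = 0, i.e. -2593752919/50544 + (11406301/1404)*q1 = 0.
Solving this linear system: q1 = 2593752919/410626836.
The numerator is Q*f truncated at degree 5: P0 = a_0 = -12/13; P1 = a_1 + q1*a_0 = -266867515/444845739; P2 = a_2 + q1*a_1 = 1285951970/1334537217; P3 = a_3 + q1*a_2 = 4832390425/5338148868; P4 = a_4 + q1*a_3 = -36244151615/48043339812; P5 = a_5 + q1*a_4 = -535200314903/576520077744.

The Pade approximant has numerator coefficients [-12/13, -266867515/444845739, 1285951970/1334537217, 4832390425/5338148868, -36244151615/48043339812, -535200314903/576520077744]; denominator coefficients [1, 2593752919/410626836].


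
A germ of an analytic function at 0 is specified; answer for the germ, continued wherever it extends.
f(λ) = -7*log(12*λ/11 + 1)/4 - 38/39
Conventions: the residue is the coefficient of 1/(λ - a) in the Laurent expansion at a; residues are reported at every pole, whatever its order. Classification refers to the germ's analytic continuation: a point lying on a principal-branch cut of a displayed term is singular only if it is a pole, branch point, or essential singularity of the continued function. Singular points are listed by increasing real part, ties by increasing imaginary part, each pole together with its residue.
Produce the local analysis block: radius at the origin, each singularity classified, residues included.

Branch term (-7/4)*log(1 - λ/(-11/12)): its argument vanishes at λ = -11/12, a logarithmic branch point, modulus 11/12.
The radius of convergence is the smallest modulus among the singular points: 11/12.

Radius of convergence at 0: 11/12.
At -11/12: a logarithmic branch point.


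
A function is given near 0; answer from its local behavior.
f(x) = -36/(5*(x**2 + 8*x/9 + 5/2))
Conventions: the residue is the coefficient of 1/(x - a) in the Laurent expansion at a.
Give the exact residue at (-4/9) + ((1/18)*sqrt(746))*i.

The factor x**2 + 8*x/9 + 5/2 splits as (x - a)(x - a') with a = (-4/9) + ((1/18)*sqrt(746))*i, a' = (-4/9) - ((1/18)*sqrt(746))*i. At the order-1 pole a set g(x) = (x - a)*f(x) = [-36/5] / (x - a').
Simple pole: residue = g(a) at a = (-4/9) + ((1/18)*sqrt(746))*i, which is ((162/1865)*sqrt(746))*i.

The residue is ((162/1865)*sqrt(746))*i.


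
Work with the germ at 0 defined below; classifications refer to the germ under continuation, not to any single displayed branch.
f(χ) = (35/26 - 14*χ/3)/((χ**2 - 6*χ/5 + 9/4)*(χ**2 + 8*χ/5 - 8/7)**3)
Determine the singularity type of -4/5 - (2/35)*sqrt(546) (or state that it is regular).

The denominator factor χ**2 + 8*χ/5 - 8/7 vanishes at -4/5 - (2/35)*sqrt(546) and appears to the power 3; the numerator there equals 1981/390 + (4/15)*sqrt(546), nonzero, and no other factor vanishes.
Hence a pole whose order is the multiplicity, 3.

The point is a pole of order 3.


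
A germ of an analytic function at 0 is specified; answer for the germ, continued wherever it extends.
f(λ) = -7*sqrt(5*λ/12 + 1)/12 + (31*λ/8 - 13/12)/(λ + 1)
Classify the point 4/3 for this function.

Denominator factors: λ + 1 = 7/3 at λ = 4/3 — none vanishes.
Branch term sqrt(1 - λ/(-12/5)): argument at 4/3 is 14/9, nonzero, so 4/3 is not its branch point (a point on a principal cut is still regular for the continued germ).
So the germ continues analytically to 4/3.

The point is a regular point.


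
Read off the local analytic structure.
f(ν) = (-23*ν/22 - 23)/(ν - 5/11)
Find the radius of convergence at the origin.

Denominator factor (ν - 5/11): pole of order 1 at 5/11, modulus 5/11.
The radius of convergence is the smallest modulus among the singular points: 5/11.

The radius of convergence is 5/11.


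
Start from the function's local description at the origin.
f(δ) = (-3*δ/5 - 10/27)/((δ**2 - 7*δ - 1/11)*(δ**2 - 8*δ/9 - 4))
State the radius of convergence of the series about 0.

Denominator factor (δ**2 - 8*δ/9 - 4): discriminant 1360/81, real irrational roots 4/9 + (2/9)*sqrt(85) and 4/9 - (2/9)*sqrt(85); poles of order 1, moduli 4/9 + (2/9)*sqrt(85) and -4/9 + (2/9)*sqrt(85).
Denominator factor (δ**2 - 7*δ - 1/11): discriminant 543/11, real irrational roots 7/2 + (1/22)*sqrt(5973) and 7/2 - (1/22)*sqrt(5973); poles of order 1, moduli 7/2 + (1/22)*sqrt(5973) and -7/2 + (1/22)*sqrt(5973).
The radius of convergence is the smallest modulus among the singular points: -7/2 + (1/22)*sqrt(5973).

The radius of convergence is -7/2 + (1/22)*sqrt(5973).


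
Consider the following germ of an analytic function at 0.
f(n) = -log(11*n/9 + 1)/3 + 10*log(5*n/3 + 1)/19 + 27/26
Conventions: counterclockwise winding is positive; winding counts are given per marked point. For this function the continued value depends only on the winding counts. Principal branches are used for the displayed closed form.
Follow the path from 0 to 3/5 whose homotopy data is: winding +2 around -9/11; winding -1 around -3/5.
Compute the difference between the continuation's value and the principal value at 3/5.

The rational part is single-valued and drops out of the difference; each branch term changes only by its own monodromy.
(-1/3)*log(1 - n/(-9/11)): each positive loop around -9/11 adds 2*pi*i to the log, so winding +2 contributes (-1/3)*(2)*2*pi*i = -(4/3)*pi*i.
(10/19)*log(1 - n/(-3/5)): each positive loop around -3/5 adds 2*pi*i to the log, so winding -1 contributes (10/19)*(-1)*2*pi*i = -(20/19)*pi*i.
Summing the contributions at n = 3/5 gives -(136/57)*pi*i.

Continued minus principal equals -(136/57)*pi*i.


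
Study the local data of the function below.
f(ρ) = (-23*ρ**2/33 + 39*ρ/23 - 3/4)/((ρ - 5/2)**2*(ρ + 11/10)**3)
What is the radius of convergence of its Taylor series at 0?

The radius of convergence is 11/10.

Denominator factor (ρ + 11/10)^3: pole of order 3 at -11/10, modulus 11/10.
Denominator factor (ρ - 5/2)^2: pole of order 2 at 5/2, modulus 5/2.
The radius of convergence is the smallest modulus among the singular points: 11/10.


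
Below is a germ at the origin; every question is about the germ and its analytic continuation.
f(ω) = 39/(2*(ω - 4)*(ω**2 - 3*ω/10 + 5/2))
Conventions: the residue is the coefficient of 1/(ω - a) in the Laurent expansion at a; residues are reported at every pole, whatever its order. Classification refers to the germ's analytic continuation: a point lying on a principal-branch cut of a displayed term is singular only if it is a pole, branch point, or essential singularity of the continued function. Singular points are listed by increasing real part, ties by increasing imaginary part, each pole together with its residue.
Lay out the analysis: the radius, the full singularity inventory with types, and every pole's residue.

Denominator factor (ω - 4): pole of order 1 at 4, modulus 4.
Denominator factor (ω**2 - 3*ω/10 + 5/2): discriminant -991/100, complex-conjugate roots (3/20) + ((1/20)*sqrt(991))*i and (3/20) - ((1/20)*sqrt(991))*i; poles of order 1, moduli (1/2)*sqrt(10) and (1/2)*sqrt(10).
The radius of convergence is the smallest modulus among the singular points: (1/2)*sqrt(10).
The factor ω**2 - 3*ω/10 + 5/2 splits as (ω - a)(ω - a') with a = (3/20) - ((1/20)*sqrt(991))*i, a' = (3/20) + ((1/20)*sqrt(991))*i. At the order-1 pole a set g(ω) = (ω - a)*f(ω) = [39/(2*(ω - 4))] / (ω - a').
Simple pole: residue = g(a) at a = (3/20) - ((1/20)*sqrt(991))*i, which is (-195/346) - ((15015/342886)*sqrt(991))*i.
The factor ω**2 - 3*ω/10 + 5/2 splits as (ω - a)(ω - a') with a = (3/20) + ((1/20)*sqrt(991))*i, a' = (3/20) - ((1/20)*sqrt(991))*i. At the order-1 pole a set g(ω) = (ω - a)*f(ω) = [39/(2*(ω - 4))] / (ω - a').
Simple pole: residue = g(a) at a = (3/20) + ((1/20)*sqrt(991))*i, which is (-195/346) + ((15015/342886)*sqrt(991))*i.
At the order-1 pole 4 set g(ω) = (ω - (4))*f(ω) = 39/(2*(ω**2 - 3*ω/10 + 5/2)).
Simple pole: residue = g(a) at a = 4, which is 195/173.
List the singular points by increasing real part (a conjugate pair: the negative imaginary part first).

Radius of convergence at 0: (1/2)*sqrt(10).
At (3/20) - ((1/20)*sqrt(991))*i: a pole of order 1; residue (-195/346) - ((15015/342886)*sqrt(991))*i.
At (3/20) + ((1/20)*sqrt(991))*i: a pole of order 1; residue (-195/346) + ((15015/342886)*sqrt(991))*i.
At 4: a pole of order 1; residue 195/173.


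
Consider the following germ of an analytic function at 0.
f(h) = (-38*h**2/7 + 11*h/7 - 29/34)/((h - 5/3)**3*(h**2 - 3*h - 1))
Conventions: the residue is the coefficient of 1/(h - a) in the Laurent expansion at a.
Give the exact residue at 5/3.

At the order-3 pole 5/3 set g(h) = (h - (5/3))^3*f(h) = (-38*h**2/7 + 11*h/7 - 29/34)/(h**2 - 3*h - 1).
Order-3 pole: residue = g''(a)/2; g''(5/3) = 20558016/2902291, so the residue is 10279008/2902291.

The residue is 10279008/2902291.


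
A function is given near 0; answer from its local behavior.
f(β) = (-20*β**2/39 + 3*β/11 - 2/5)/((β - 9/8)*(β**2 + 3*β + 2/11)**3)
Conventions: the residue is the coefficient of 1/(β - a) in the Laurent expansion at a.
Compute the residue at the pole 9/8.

The residue is -2404728832/363357938125.

At the order-1 pole 9/8 set g(β) = (β - (9/8))*f(β) = (-20*β**2/39 + 3*β/11 - 2/5)/(β**2 + 3*β + 2/11)**3.
Simple pole: residue = g(a) at a = 9/8, which is -2404728832/363357938125.


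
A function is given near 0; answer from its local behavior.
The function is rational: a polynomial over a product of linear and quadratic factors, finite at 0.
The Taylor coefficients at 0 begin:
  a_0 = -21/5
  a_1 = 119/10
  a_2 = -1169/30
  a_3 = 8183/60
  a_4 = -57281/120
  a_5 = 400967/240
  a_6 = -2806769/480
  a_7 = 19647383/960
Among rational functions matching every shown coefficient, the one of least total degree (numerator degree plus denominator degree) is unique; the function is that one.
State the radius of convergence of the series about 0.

No rational of total degree below 3 reproduces all 8 coefficients; solving the [2/1] Pade equations on them gives f(ξ) = (23*ξ**2/30 - 4*ξ/5 - 6/5)/(ξ + 2/7), whose expansion matches every shown term.
Denominator factor (ξ + 2/7): pole of order 1 at -2/7, modulus 2/7.
The radius of convergence is the smallest modulus among the singular points: 2/7.

The radius of convergence is 2/7.


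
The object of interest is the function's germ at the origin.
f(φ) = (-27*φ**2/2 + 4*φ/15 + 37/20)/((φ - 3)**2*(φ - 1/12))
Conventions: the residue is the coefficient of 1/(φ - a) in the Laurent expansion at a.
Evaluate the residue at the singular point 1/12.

The residue is 2561/12250.

At the order-1 pole 1/12 set g(φ) = (φ - (1/12))*f(φ) = (-27*φ**2/2 + 4*φ/15 + 37/20)/(φ - 3)**2.
Simple pole: residue = g(a) at a = 1/12, which is 2561/12250.
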